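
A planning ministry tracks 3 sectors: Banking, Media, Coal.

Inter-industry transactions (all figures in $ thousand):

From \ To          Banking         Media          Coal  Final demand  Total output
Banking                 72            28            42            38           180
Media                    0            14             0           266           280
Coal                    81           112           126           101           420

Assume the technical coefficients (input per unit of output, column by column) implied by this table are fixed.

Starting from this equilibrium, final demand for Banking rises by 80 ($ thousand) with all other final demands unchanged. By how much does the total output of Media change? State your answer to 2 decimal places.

Technical coefficients a_ij = z_ij / X_j:
  a_BB = 72/180 = 0.40, a_MB = 0/180 = 0.00, a_CB = 81/180 = 0.45
  a_BM = 28/280 = 0.10, a_MM = 14/280 = 0.05, a_CM = 112/280 = 0.40
  a_BC = 42/420 = 0.10, a_MC = 0/420 = 0.00, a_CC = 126/420 = 0.30
I − A =
  [   0.60    -0.10    -0.10]
  [   0.00     0.95     0.00]
  [  -0.45    -0.40     0.70]
Cofactors of I−A, C_ij = (−1)^(i+j)·(minor ij) (rows/columns in the sector order above):
  C_11 = (0.95)(0.70) − (0.00)(-0.40) = 0.6650
  C_12 = −[(0.00)(0.70) − (0.00)(-0.45)] = 0.0000
  C_13 = (0.00)(-0.40) − (0.95)(-0.45) = 0.4275
  C_21 = −[(-0.10)(0.70) − (-0.10)(-0.40)] = 0.1100
  C_22 = (0.60)(0.70) − (-0.10)(-0.45) = 0.3750
  C_23 = −[(0.60)(-0.40) − (-0.10)(-0.45)] = 0.2850
  C_31 = (-0.10)(0.00) − (-0.10)(0.95) = 0.0950
  C_32 = −[(0.60)(0.00) − (-0.10)(0.00)] = 0.0000
  C_33 = (0.60)(0.95) − (-0.10)(0.00) = 0.5700
det(I−A) = Σ_j (I−A)_1j·C_1j = (0.60)(0.6650) + (-0.10)(0.0000) + (-0.10)(0.4275) = 0.35625
adj(I−A) = Cᵀ =
  [ 0.6650   0.1100   0.0950]
  [ 0.0000   0.3750   0.0000]
  [ 0.4275   0.2850   0.5700]
(I − A)⁻¹ = adj(I−A) / det(I−A) ≈
  [   1.8667     0.3088     0.2667]
  [   0.0000     1.0526     0.0000]
  [   1.2000     0.8000     1.6000]
Δx = (I − A)⁻¹ Δd with Δd having +80 in the Banking component and 0 elsewhere.
So Δx_M = L_MB · (+80), where L_MB = adj(I−A)_MB / det(I−A) = 0.0000 / 0.35625.
Δx_M = 0.0000 × (+80) / 0.35625 = 0.00 / 0.35625 = 0.00.

Δx_M = 0.00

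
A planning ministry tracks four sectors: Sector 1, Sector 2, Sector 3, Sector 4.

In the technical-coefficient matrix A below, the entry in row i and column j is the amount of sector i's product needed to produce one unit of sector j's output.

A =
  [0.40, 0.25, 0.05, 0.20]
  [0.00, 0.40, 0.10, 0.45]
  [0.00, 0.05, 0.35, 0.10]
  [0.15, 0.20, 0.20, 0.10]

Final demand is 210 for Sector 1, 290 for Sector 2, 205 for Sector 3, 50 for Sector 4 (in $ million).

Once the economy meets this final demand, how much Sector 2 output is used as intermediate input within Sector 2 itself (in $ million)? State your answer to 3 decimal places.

z_22 = 385.731

I − A =
  [   0.60    -0.25    -0.05    -0.20]
  [   0.00     0.60    -0.10    -0.45]
  [   0.00    -0.05     0.65    -0.10]
  [  -0.15    -0.20    -0.20     0.90]
Compute the cofactors C_ij = (−1)^(i+j)·(3×3 minor ij) of I−A; the adjugate is their transpose:
adj(I−A) = Cᵀ =
  [ 0.269500   0.172500   0.095500   0.156750]
  [ 0.045375   0.318750   0.108375   0.181500]
  [ 0.012375   0.041250   0.235125   0.049500]
  [ 0.057750   0.108750   0.092250   0.231000]
det(I−A) = Σ_j (I−A)_1j·C_1j = (0.60)(0.269500) + (-0.25)(0.045375) + (-0.05)(0.012375) + (-0.20)(0.057750) = 0.1381875
(I − A)⁻¹ = adj(I−A) / det(I−A) ≈
  [   1.9502     1.2483     0.6911     1.1343]
  [   0.3284     2.3066     0.7843     1.3134]
  [   0.0896     0.2985     1.7015     0.3582]
  [   0.4179     0.7870     0.6676     1.6716]
First solve x = (I − A)⁻¹ d = adj(I−A)·d / det(I−A); in particular x_2 = (0.045375·210 + 0.318750·290 + 0.108375·205 + 0.181500·50) / 0.1381875 = 133.258125 / 0.1381875 ≈ 964.32836.
Intermediate flow from 2 to 2: z_22 = a_22 · x_2 = 0.40 × 133.258125 / 0.1381875 = 53.30325 / 0.1381875 ≈ 385.731.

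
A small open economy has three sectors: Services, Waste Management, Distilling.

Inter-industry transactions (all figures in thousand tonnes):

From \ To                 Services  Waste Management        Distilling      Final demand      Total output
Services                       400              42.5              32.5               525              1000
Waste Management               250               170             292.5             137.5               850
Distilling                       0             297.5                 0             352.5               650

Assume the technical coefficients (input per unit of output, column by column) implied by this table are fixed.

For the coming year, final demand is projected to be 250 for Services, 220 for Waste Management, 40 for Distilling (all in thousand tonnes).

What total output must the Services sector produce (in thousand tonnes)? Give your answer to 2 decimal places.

x_1 = 482.81

Technical coefficients a_ij = z_ij / X_j:
  a_11 = 400/1000 = 0.40, a_21 = 250/1000 = 0.25, a_31 = 0/1000 = 0.00
  a_12 = 42.5/850 = 0.05, a_22 = 170/850 = 0.20, a_32 = 297.5/850 = 0.35
  a_13 = 32.5/650 = 0.05, a_23 = 292.5/650 = 0.45, a_33 = 0/650 = 0.00
I − A =
  [   0.60    -0.05    -0.05]
  [  -0.25     0.80    -0.45]
  [   0.00    -0.35     1.00]
Cofactors of I−A, C_ij = (−1)^(i+j)·(minor ij) (rows/columns in the sector order above):
  C_11 = (0.80)(1.00) − (-0.45)(-0.35) = 0.6425
  C_12 = −[(-0.25)(1.00) − (-0.45)(0.00)] = 0.2500
  C_13 = (-0.25)(-0.35) − (0.80)(0.00) = 0.0875
  C_21 = −[(-0.05)(1.00) − (-0.05)(-0.35)] = 0.0675
  C_22 = (0.60)(1.00) − (-0.05)(0.00) = 0.6000
  C_23 = −[(0.60)(-0.35) − (-0.05)(0.00)] = 0.2100
  C_31 = (-0.05)(-0.45) − (-0.05)(0.80) = 0.0625
  C_32 = −[(0.60)(-0.45) − (-0.05)(-0.25)] = 0.2825
  C_33 = (0.60)(0.80) − (-0.05)(-0.25) = 0.4675
det(I−A) = Σ_j (I−A)_1j·C_1j = (0.60)(0.6425) + (-0.05)(0.2500) + (-0.05)(0.0875) = 0.368625
adj(I−A) = Cᵀ =
  [ 0.6425   0.0675   0.0625]
  [ 0.2500   0.6000   0.2825]
  [ 0.0875   0.2100   0.4675]
(I − A)⁻¹ = adj(I−A) / det(I−A) ≈
  [   1.7430     0.1831     0.1695]
  [   0.6782     1.6277     0.7664]
  [   0.2374     0.5697     1.2682]
x = (I − A)⁻¹ d = adj(I−A)·d / det(I−A), with det(I−A) = 0.368625:
  x_1 = (0.6425·250 + 0.0675·220 + 0.0625·40) / 0.368625 = 177.975 / 0.368625 ≈ 482.81
  x_2 = (0.2500·250 + 0.6000·220 + 0.2825·40) / 0.368625 = 205.80 / 0.368625 ≈ 558.29
  x_3 = (0.0875·250 + 0.2100·220 + 0.4675·40) / 0.368625 = 86.775 / 0.368625 ≈ 235.40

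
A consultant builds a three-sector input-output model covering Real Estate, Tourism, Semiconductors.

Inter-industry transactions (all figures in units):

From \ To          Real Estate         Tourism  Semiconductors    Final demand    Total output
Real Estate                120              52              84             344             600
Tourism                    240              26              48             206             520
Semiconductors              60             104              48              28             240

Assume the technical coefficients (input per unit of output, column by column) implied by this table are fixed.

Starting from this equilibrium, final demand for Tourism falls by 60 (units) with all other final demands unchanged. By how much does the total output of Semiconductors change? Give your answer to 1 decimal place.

Δx_S = -21.2

Technical coefficients a_ij = z_ij / X_j:
  a_RR = 120/600 = 0.20, a_TR = 240/600 = 0.40, a_SR = 60/600 = 0.10
  a_RT = 52/520 = 0.10, a_TT = 26/520 = 0.05, a_ST = 104/520 = 0.20
  a_RS = 84/240 = 0.35, a_TS = 48/240 = 0.20, a_SS = 48/240 = 0.20
I − A =
  [   0.80    -0.10    -0.35]
  [  -0.40     0.95    -0.20]
  [  -0.10    -0.20     0.80]
Cofactors of I−A, C_ij = (−1)^(i+j)·(minor ij) (rows/columns in the sector order above):
  C_11 = (0.95)(0.80) − (-0.20)(-0.20) = 0.7200
  C_12 = −[(-0.40)(0.80) − (-0.20)(-0.10)] = 0.3400
  C_13 = (-0.40)(-0.20) − (0.95)(-0.10) = 0.1750
  C_21 = −[(-0.10)(0.80) − (-0.35)(-0.20)] = 0.1500
  C_22 = (0.80)(0.80) − (-0.35)(-0.10) = 0.6050
  C_23 = −[(0.80)(-0.20) − (-0.10)(-0.10)] = 0.1700
  C_31 = (-0.10)(-0.20) − (-0.35)(0.95) = 0.3525
  C_32 = −[(0.80)(-0.20) − (-0.35)(-0.40)] = 0.3000
  C_33 = (0.80)(0.95) − (-0.10)(-0.40) = 0.7200
det(I−A) = Σ_j (I−A)_1j·C_1j = (0.80)(0.7200) + (-0.10)(0.3400) + (-0.35)(0.1750) = 0.48075
adj(I−A) = Cᵀ =
  [ 0.7200   0.1500   0.3525]
  [ 0.3400   0.6050   0.3000]
  [ 0.1750   0.1700   0.7200]
(I − A)⁻¹ = adj(I−A) / det(I−A) ≈
  [   1.4977     0.3120     0.7332]
  [   0.7072     1.2585     0.6240]
  [   0.3640     0.3536     1.4977]
Δx = (I − A)⁻¹ Δd with Δd having -60 in the Tourism component and 0 elsewhere.
So Δx_S = L_ST · (-60), where L_ST = adj(I−A)_ST / det(I−A) = 0.1700 / 0.48075.
Δx_S = 0.1700 × (-60) / 0.48075 = -10.20 / 0.48075 ≈ -21.2.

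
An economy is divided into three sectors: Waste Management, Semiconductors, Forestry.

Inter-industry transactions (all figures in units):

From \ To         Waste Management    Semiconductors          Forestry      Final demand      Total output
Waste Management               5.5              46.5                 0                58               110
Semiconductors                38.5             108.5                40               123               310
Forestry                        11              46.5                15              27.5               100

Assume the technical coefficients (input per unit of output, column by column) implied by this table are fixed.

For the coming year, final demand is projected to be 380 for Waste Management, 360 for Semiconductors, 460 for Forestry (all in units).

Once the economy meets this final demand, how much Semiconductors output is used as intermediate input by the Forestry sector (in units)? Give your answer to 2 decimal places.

Technical coefficients a_ij = z_ij / X_j:
  a_WW = 5.5/110 = 0.05, a_SW = 38.5/110 = 0.35, a_FW = 11/110 = 0.10
  a_WS = 46.5/310 = 0.15, a_SS = 108.5/310 = 0.35, a_FS = 46.5/310 = 0.15
  a_WF = 0/100 = 0.00, a_SF = 40/100 = 0.40, a_FF = 15/100 = 0.15
I − A =
  [   0.95    -0.15     0.00]
  [  -0.35     0.65    -0.40]
  [  -0.10    -0.15     0.85]
Cofactors of I−A, C_ij = (−1)^(i+j)·(minor ij) (rows/columns in the sector order above):
  C_11 = (0.65)(0.85) − (-0.40)(-0.15) = 0.4925
  C_12 = −[(-0.35)(0.85) − (-0.40)(-0.10)] = 0.3375
  C_13 = (-0.35)(-0.15) − (0.65)(-0.10) = 0.1175
  C_21 = −[(-0.15)(0.85) − (0.00)(-0.15)] = 0.1275
  C_22 = (0.95)(0.85) − (0.00)(-0.10) = 0.8075
  C_23 = −[(0.95)(-0.15) − (-0.15)(-0.10)] = 0.1575
  C_31 = (-0.15)(-0.40) − (0.00)(0.65) = 0.0600
  C_32 = −[(0.95)(-0.40) − (0.00)(-0.35)] = 0.3800
  C_33 = (0.95)(0.65) − (-0.15)(-0.35) = 0.5650
det(I−A) = Σ_j (I−A)_1j·C_1j = (0.95)(0.4925) + (-0.15)(0.3375) + (0.00)(0.1175) = 0.41725
adj(I−A) = Cᵀ =
  [ 0.4925   0.1275   0.0600]
  [ 0.3375   0.8075   0.3800]
  [ 0.1175   0.1575   0.5650]
(I − A)⁻¹ = adj(I−A) / det(I−A) ≈
  [   1.1803     0.3056     0.1438]
  [   0.8089     1.9353     0.9107]
  [   0.2816     0.3775     1.3541]
First solve x = (I − A)⁻¹ d = adj(I−A)·d / det(I−A); in particular x_F = (0.1175·380 + 0.1575·360 + 0.5650·460) / 0.41725 = 361.25 / 0.41725 ≈ 865.7879.
Intermediate flow from S to F: z_SF = a_SF · x_F = 0.40 × 361.25 / 0.41725 = 144.50 / 0.41725 ≈ 346.32.

z_SF = 346.32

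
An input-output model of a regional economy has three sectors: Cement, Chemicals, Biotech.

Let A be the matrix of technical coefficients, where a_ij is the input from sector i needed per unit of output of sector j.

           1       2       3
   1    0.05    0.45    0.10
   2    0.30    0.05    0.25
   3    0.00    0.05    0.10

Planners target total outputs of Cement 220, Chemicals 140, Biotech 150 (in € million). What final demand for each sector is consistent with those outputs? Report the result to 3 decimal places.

I − A =
  [   0.95    -0.45    -0.10]
  [  -0.30     0.95    -0.25]
  [   0.00    -0.05     0.90]
d = (I − A) x:
  d_1 = (+0.95)·220 + (-0.45)·140 + (-0.10)·150 = 131.000
  d_2 = (-0.30)·220 + (+0.95)·140 + (-0.25)·150 = 29.500
  d_3 = (+0.00)·220 + (-0.05)·140 + (+0.90)·150 = 128.000

d_1 = 131.000, d_2 = 29.500, d_3 = 128.000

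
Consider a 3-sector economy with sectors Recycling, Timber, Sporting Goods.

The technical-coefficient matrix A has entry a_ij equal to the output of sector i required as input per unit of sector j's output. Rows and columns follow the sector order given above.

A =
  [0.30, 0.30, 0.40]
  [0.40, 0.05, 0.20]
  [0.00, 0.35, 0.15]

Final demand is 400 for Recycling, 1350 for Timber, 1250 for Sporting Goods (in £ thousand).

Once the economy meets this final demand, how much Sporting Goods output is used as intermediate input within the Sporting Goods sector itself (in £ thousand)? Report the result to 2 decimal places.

I − A =
  [   0.70    -0.30    -0.40]
  [  -0.40     0.95    -0.20]
  [   0.00    -0.35     0.85]
Cofactors of I−A, C_ij = (−1)^(i+j)·(minor ij) (rows/columns in the sector order above):
  C_11 = (0.95)(0.85) − (-0.20)(-0.35) = 0.7375
  C_12 = −[(-0.40)(0.85) − (-0.20)(0.00)] = 0.3400
  C_13 = (-0.40)(-0.35) − (0.95)(0.00) = 0.1400
  C_21 = −[(-0.30)(0.85) − (-0.40)(-0.35)] = 0.3950
  C_22 = (0.70)(0.85) − (-0.40)(0.00) = 0.5950
  C_23 = −[(0.70)(-0.35) − (-0.30)(0.00)] = 0.2450
  C_31 = (-0.30)(-0.20) − (-0.40)(0.95) = 0.4400
  C_32 = −[(0.70)(-0.20) − (-0.40)(-0.40)] = 0.3000
  C_33 = (0.70)(0.95) − (-0.30)(-0.40) = 0.5450
det(I−A) = Σ_j (I−A)_1j·C_1j = (0.70)(0.7375) + (-0.30)(0.3400) + (-0.40)(0.1400) = 0.35825
adj(I−A) = Cᵀ =
  [ 0.7375   0.3950   0.4400]
  [ 0.3400   0.5950   0.3000]
  [ 0.1400   0.2450   0.5450]
(I − A)⁻¹ = adj(I−A) / det(I−A) ≈
  [   2.0586     1.1026     1.2282]
  [   0.9491     1.6609     0.8374]
  [   0.3908     0.6839     1.5213]
First solve x = (I − A)⁻¹ d = adj(I−A)·d / det(I−A); in particular x_3 = (0.1400·400 + 0.2450·1350 + 0.5450·1250) / 0.35825 = 1068.00 / 0.35825 ≈ 2981.1584.
Intermediate flow from 3 to 3: z_33 = a_33 · x_3 = 0.15 × 1068.00 / 0.35825 = 160.20 / 0.35825 ≈ 447.17.

z_33 = 447.17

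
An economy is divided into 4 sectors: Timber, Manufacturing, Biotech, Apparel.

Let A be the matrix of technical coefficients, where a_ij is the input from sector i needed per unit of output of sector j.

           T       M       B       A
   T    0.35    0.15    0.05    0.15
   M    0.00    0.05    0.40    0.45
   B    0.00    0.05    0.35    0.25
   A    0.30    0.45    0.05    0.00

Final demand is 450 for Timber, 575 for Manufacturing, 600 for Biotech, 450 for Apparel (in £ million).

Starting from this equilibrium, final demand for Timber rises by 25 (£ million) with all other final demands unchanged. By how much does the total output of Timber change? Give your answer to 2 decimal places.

Δx_T = 47.06

I − A =
  [   0.65    -0.15    -0.05    -0.15]
  [   0.00     0.95    -0.40    -0.45]
  [   0.00    -0.05     0.65    -0.25]
  [  -0.30    -0.45    -0.05     1.00]
Compute the cofactors C_ij = (−1)^(i+j)·(3×3 minor ij) of I−A; the adjugate is their transpose:
adj(I−A) = Cᵀ =
  [ 0.407875   0.148000   0.134875   0.161500]
  [ 0.117750   0.381375   0.263375   0.255125]
  [ 0.078000   0.114625   0.422875   0.169000]
  [ 0.179250   0.221750   0.180125   0.388375]
det(I−A) = Σ_j (I−A)_1j·C_1j = (0.65)(0.407875) + (-0.15)(0.117750) + (-0.05)(0.078000) + (-0.15)(0.179250) = 0.21666875
(I − A)⁻¹ = adj(I−A) / det(I−A) ≈
  [   1.8825     0.6831     0.6225     0.7454]
  [   0.5435     1.7602     1.2156     1.1775]
  [   0.3600     0.5290     1.9517     0.7800]
  [   0.8273     1.0235     0.8313     1.7925]
Δx = (I − A)⁻¹ Δd with Δd having +25 in the Timber component and 0 elsewhere.
So Δx_T = L_TT · (+25), where L_TT = adj(I−A)_TT / det(I−A) = 0.407875 / 0.21666875.
Δx_T = 0.407875 × (+25) / 0.21666875 = 10.196875 / 0.21666875 ≈ 47.06.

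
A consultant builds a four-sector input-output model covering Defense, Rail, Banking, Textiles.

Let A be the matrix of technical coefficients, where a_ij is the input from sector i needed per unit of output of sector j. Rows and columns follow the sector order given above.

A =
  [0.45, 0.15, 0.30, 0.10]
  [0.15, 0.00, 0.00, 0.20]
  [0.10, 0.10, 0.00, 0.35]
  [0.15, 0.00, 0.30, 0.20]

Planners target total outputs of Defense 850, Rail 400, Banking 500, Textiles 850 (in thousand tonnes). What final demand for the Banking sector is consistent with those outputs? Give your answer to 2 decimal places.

I − A =
  [   0.55    -0.15    -0.30    -0.10]
  [  -0.15     1.00     0.00    -0.20]
  [  -0.10    -0.10     1.00    -0.35]
  [  -0.15     0.00    -0.30     0.80]
d = (I − A) x:
  d_D = (+0.55)·850 + (-0.15)·400 + (-0.30)·500 + (-0.10)·850 = 172.50
  d_R = (-0.15)·850 + (+1.00)·400 + (+0.00)·500 + (-0.20)·850 = 102.50
  d_B = (-0.10)·850 + (-0.10)·400 + (+1.00)·500 + (-0.35)·850 = 77.50
  d_T = (-0.15)·850 + (+0.00)·400 + (-0.30)·500 + (+0.80)·850 = 402.50

d_B = 77.50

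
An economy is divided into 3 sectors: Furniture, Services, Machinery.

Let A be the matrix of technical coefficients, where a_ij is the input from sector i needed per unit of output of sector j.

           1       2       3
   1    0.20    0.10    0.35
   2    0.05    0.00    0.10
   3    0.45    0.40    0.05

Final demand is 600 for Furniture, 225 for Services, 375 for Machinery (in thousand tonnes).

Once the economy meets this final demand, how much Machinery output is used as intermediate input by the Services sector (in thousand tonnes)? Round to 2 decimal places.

I − A =
  [   0.80    -0.10    -0.35]
  [  -0.05     1.00    -0.10]
  [  -0.45    -0.40     0.95]
Cofactors of I−A, C_ij = (−1)^(i+j)·(minor ij) (rows/columns in the sector order above):
  C_11 = (1.00)(0.95) − (-0.10)(-0.40) = 0.9100
  C_12 = −[(-0.05)(0.95) − (-0.10)(-0.45)] = 0.0925
  C_13 = (-0.05)(-0.40) − (1.00)(-0.45) = 0.4700
  C_21 = −[(-0.10)(0.95) − (-0.35)(-0.40)] = 0.2350
  C_22 = (0.80)(0.95) − (-0.35)(-0.45) = 0.6025
  C_23 = −[(0.80)(-0.40) − (-0.10)(-0.45)] = 0.3650
  C_31 = (-0.10)(-0.10) − (-0.35)(1.00) = 0.3600
  C_32 = −[(0.80)(-0.10) − (-0.35)(-0.05)] = 0.0975
  C_33 = (0.80)(1.00) − (-0.10)(-0.05) = 0.7950
det(I−A) = Σ_j (I−A)_1j·C_1j = (0.80)(0.9100) + (-0.10)(0.0925) + (-0.35)(0.4700) = 0.55425
adj(I−A) = Cᵀ =
  [ 0.9100   0.2350   0.3600]
  [ 0.0925   0.6025   0.0975]
  [ 0.4700   0.3650   0.7950]
(I − A)⁻¹ = adj(I−A) / det(I−A) ≈
  [   1.6419     0.4240     0.6495]
  [   0.1669     1.0871     0.1759]
  [   0.8480     0.6585     1.4344]
First solve x = (I − A)⁻¹ d = adj(I−A)·d / det(I−A); in particular x_2 = (0.0925·600 + 0.6025·225 + 0.0975·375) / 0.55425 = 227.625 / 0.55425 ≈ 410.6901.
Intermediate flow from 3 to 2: z_32 = a_32 · x_2 = 0.40 × 227.625 / 0.55425 = 91.05 / 0.55425 ≈ 164.28.

z_32 = 164.28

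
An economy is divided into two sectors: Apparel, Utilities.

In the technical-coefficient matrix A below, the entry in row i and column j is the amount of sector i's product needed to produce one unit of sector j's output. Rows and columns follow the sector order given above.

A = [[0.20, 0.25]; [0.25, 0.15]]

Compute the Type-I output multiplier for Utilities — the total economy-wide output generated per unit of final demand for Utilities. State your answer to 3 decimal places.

I − A =
  [   0.80    -0.25]
  [  -0.25     0.85]
det(I−A) = (0.80)(0.85) − (-0.25)(-0.25) = 0.6175
adj(I−A) = [[0.85, 0.25], [0.25, 0.80]]
(I − A)⁻¹ = adj(I−A) / det(I−A) ≈
  [   1.3765     0.4049]
  [   0.4049     1.2955]
The output multiplier for sector j is the column-j sum of the Leontief inverse (I − A)⁻¹ = adj(I−A) / det(I−A).
Column U of adj(I−A): (0.25, 0.80); det(I−A) = 0.6175.
m_U = (0.25 + 0.80) / 0.6175 = 1.05 / 0.6175 ≈ 1.700.

m_U = 1.700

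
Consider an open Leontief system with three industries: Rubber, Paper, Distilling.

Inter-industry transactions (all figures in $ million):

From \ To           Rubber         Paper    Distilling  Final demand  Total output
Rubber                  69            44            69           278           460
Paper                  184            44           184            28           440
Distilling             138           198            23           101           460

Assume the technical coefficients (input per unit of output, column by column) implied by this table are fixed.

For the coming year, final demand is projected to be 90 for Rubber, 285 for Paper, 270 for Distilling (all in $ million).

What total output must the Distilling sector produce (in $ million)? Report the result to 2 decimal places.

x_D = 775.48

Technical coefficients a_ij = z_ij / X_j:
  a_RR = 69/460 = 0.15, a_PR = 184/460 = 0.40, a_DR = 138/460 = 0.30
  a_RP = 44/440 = 0.10, a_PP = 44/440 = 0.10, a_DP = 198/440 = 0.45
  a_RD = 69/460 = 0.15, a_PD = 184/460 = 0.40, a_DD = 23/460 = 0.05
I − A =
  [   0.85    -0.10    -0.15]
  [  -0.40     0.90    -0.40]
  [  -0.30    -0.45     0.95]
Cofactors of I−A, C_ij = (−1)^(i+j)·(minor ij) (rows/columns in the sector order above):
  C_11 = (0.90)(0.95) − (-0.40)(-0.45) = 0.6750
  C_12 = −[(-0.40)(0.95) − (-0.40)(-0.30)] = 0.5000
  C_13 = (-0.40)(-0.45) − (0.90)(-0.30) = 0.4500
  C_21 = −[(-0.10)(0.95) − (-0.15)(-0.45)] = 0.1625
  C_22 = (0.85)(0.95) − (-0.15)(-0.30) = 0.7625
  C_23 = −[(0.85)(-0.45) − (-0.10)(-0.30)] = 0.4125
  C_31 = (-0.10)(-0.40) − (-0.15)(0.90) = 0.1750
  C_32 = −[(0.85)(-0.40) − (-0.15)(-0.40)] = 0.4000
  C_33 = (0.85)(0.90) − (-0.10)(-0.40) = 0.7250
det(I−A) = Σ_j (I−A)_1j·C_1j = (0.85)(0.6750) + (-0.10)(0.5000) + (-0.15)(0.4500) = 0.45625
adj(I−A) = Cᵀ =
  [ 0.6750   0.1625   0.1750]
  [ 0.5000   0.7625   0.4000]
  [ 0.4500   0.4125   0.7250]
(I − A)⁻¹ = adj(I−A) / det(I−A) ≈
  [   1.4795     0.3562     0.3836]
  [   1.0959     1.6712     0.8767]
  [   0.9863     0.9041     1.5890]
x = (I − A)⁻¹ d = adj(I−A)·d / det(I−A), with det(I−A) = 0.45625:
  x_R = (0.6750·90 + 0.1625·285 + 0.1750·270) / 0.45625 = 154.3125 / 0.45625 ≈ 338.22
  x_P = (0.5000·90 + 0.7625·285 + 0.4000·270) / 0.45625 = 370.3125 / 0.45625 ≈ 811.64
  x_D = (0.4500·90 + 0.4125·285 + 0.7250·270) / 0.45625 = 353.8125 / 0.45625 ≈ 775.48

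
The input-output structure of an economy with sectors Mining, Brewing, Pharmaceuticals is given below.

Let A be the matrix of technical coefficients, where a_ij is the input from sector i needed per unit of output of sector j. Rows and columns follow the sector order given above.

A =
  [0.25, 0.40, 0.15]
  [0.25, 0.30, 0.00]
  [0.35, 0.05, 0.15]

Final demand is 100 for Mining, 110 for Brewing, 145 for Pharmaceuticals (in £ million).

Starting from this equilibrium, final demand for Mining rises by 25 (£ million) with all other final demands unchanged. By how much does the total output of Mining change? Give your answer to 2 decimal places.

Δx_M = 46.11

I − A =
  [   0.75    -0.40    -0.15]
  [  -0.25     0.70     0.00]
  [  -0.35    -0.05     0.85]
Cofactors of I−A, C_ij = (−1)^(i+j)·(minor ij) (rows/columns in the sector order above):
  C_11 = (0.70)(0.85) − (0.00)(-0.05) = 0.5950
  C_12 = −[(-0.25)(0.85) − (0.00)(-0.35)] = 0.2125
  C_13 = (-0.25)(-0.05) − (0.70)(-0.35) = 0.2575
  C_21 = −[(-0.40)(0.85) − (-0.15)(-0.05)] = 0.3475
  C_22 = (0.75)(0.85) − (-0.15)(-0.35) = 0.5850
  C_23 = −[(0.75)(-0.05) − (-0.40)(-0.35)] = 0.1775
  C_31 = (-0.40)(0.00) − (-0.15)(0.70) = 0.1050
  C_32 = −[(0.75)(0.00) − (-0.15)(-0.25)] = 0.0375
  C_33 = (0.75)(0.70) − (-0.40)(-0.25) = 0.4250
det(I−A) = Σ_j (I−A)_1j·C_1j = (0.75)(0.5950) + (-0.40)(0.2125) + (-0.15)(0.2575) = 0.322625
adj(I−A) = Cᵀ =
  [ 0.5950   0.3475   0.1050]
  [ 0.2125   0.5850   0.0375]
  [ 0.2575   0.1775   0.4250]
(I − A)⁻¹ = adj(I−A) / det(I−A) ≈
  [   1.8442     1.0771     0.3255]
  [   0.6587     1.8133     0.1162]
  [   0.7981     0.5502     1.3173]
Δx = (I − A)⁻¹ Δd with Δd having +25 in the Mining component and 0 elsewhere.
So Δx_M = L_MM · (+25), where L_MM = adj(I−A)_MM / det(I−A) = 0.5950 / 0.322625.
Δx_M = 0.5950 × (+25) / 0.322625 = 14.875 / 0.322625 ≈ 46.11.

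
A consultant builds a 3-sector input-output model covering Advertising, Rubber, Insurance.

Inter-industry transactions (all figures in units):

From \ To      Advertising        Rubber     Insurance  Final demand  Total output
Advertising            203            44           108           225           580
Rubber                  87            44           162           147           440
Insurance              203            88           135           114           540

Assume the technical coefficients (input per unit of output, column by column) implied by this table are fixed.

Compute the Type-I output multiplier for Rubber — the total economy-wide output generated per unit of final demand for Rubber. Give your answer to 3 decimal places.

m_2 = 2.257

Technical coefficients a_ij = z_ij / X_j:
  a_11 = 203/580 = 0.35, a_21 = 87/580 = 0.15, a_31 = 203/580 = 0.35
  a_12 = 44/440 = 0.10, a_22 = 44/440 = 0.10, a_32 = 88/440 = 0.20
  a_13 = 108/540 = 0.20, a_23 = 162/540 = 0.30, a_33 = 135/540 = 0.25
I − A =
  [   0.65    -0.10    -0.20]
  [  -0.15     0.90    -0.30]
  [  -0.35    -0.20     0.75]
Cofactors of I−A, C_ij = (−1)^(i+j)·(minor ij) (rows/columns in the sector order above):
  C_11 = (0.90)(0.75) − (-0.30)(-0.20) = 0.6150
  C_12 = −[(-0.15)(0.75) − (-0.30)(-0.35)] = 0.2175
  C_13 = (-0.15)(-0.20) − (0.90)(-0.35) = 0.3450
  C_21 = −[(-0.10)(0.75) − (-0.20)(-0.20)] = 0.1150
  C_22 = (0.65)(0.75) − (-0.20)(-0.35) = 0.4175
  C_23 = −[(0.65)(-0.20) − (-0.10)(-0.35)] = 0.1650
  C_31 = (-0.10)(-0.30) − (-0.20)(0.90) = 0.2100
  C_32 = −[(0.65)(-0.30) − (-0.20)(-0.15)] = 0.2250
  C_33 = (0.65)(0.90) − (-0.10)(-0.15) = 0.5700
det(I−A) = Σ_j (I−A)_1j·C_1j = (0.65)(0.6150) + (-0.10)(0.2175) + (-0.20)(0.3450) = 0.3090
adj(I−A) = Cᵀ =
  [ 0.6150   0.1150   0.2100]
  [ 0.2175   0.4175   0.2250]
  [ 0.3450   0.1650   0.5700]
(I − A)⁻¹ = adj(I−A) / det(I−A) ≈
  [   1.9903     0.3722     0.6796]
  [   0.7039     1.3511     0.7282]
  [   1.1165     0.5340     1.8447]
The output multiplier for sector j is the column-j sum of the Leontief inverse (I − A)⁻¹ = adj(I−A) / det(I−A).
Column 2 of adj(I−A): (0.1150, 0.4175, 0.1650); det(I−A) = 0.3090.
m_2 = (0.1150 + 0.4175 + 0.1650) / 0.3090 = 0.6975 / 0.3090 ≈ 2.257.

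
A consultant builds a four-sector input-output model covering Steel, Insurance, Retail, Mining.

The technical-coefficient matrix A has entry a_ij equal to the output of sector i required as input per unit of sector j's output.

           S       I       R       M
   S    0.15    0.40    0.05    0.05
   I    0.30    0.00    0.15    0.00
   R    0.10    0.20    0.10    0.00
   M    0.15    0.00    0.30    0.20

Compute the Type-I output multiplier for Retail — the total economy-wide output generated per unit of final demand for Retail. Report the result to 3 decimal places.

I − A =
  [   0.85    -0.40    -0.05    -0.05]
  [  -0.30     1.00    -0.15     0.00]
  [  -0.10    -0.20     0.90     0.00]
  [  -0.15     0.00    -0.30     0.80]
Compute the cofactors C_ij = (−1)^(i+j)·(3×3 minor ij) of I−A; the adjugate is their transpose:
adj(I−A) = Cᵀ =
  [ 0.696000   0.299000   0.103000   0.043500]
  [ 0.228000   0.599750   0.117375   0.014250]
  [ 0.128000   0.166500   0.576500   0.008000]
  [ 0.178500   0.118500   0.235500   0.617500]
det(I−A) = Σ_j (I−A)_1j·C_1j = (0.85)(0.696000) + (-0.40)(0.228000) + (-0.05)(0.128000) + (-0.05)(0.178500) = 0.485075
(I − A)⁻¹ = adj(I−A) / det(I−A) ≈
  [   1.4348     0.6164     0.2123     0.0897]
  [   0.4700     1.2364     0.2420     0.0294]
  [   0.2639     0.3432     1.1885     0.0165]
  [   0.3680     0.2443     0.4855     1.2730]
The output multiplier for sector j is the column-j sum of the Leontief inverse (I − A)⁻¹ = adj(I−A) / det(I−A).
Column R of adj(I−A): (0.103000, 0.117375, 0.576500, 0.235500); det(I−A) = 0.485075.
m_R = (0.103000 + 0.117375 + 0.576500 + 0.235500) / 0.485075 = 1.032375 / 0.485075 ≈ 2.128.

m_R = 2.128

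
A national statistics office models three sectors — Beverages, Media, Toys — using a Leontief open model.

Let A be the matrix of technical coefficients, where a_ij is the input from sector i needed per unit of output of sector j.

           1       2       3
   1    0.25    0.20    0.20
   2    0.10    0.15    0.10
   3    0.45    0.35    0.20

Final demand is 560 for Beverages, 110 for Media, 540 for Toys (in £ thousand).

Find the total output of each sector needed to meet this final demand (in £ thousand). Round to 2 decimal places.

x_1 = 1303.40, x_2 = 472.75, x_3 = 1614.99

I − A =
  [   0.75    -0.20    -0.20]
  [  -0.10     0.85    -0.10]
  [  -0.45    -0.35     0.80]
Cofactors of I−A, C_ij = (−1)^(i+j)·(minor ij) (rows/columns in the sector order above):
  C_11 = (0.85)(0.80) − (-0.10)(-0.35) = 0.6450
  C_12 = −[(-0.10)(0.80) − (-0.10)(-0.45)] = 0.1250
  C_13 = (-0.10)(-0.35) − (0.85)(-0.45) = 0.4175
  C_21 = −[(-0.20)(0.80) − (-0.20)(-0.35)] = 0.2300
  C_22 = (0.75)(0.80) − (-0.20)(-0.45) = 0.5100
  C_23 = −[(0.75)(-0.35) − (-0.20)(-0.45)] = 0.3525
  C_31 = (-0.20)(-0.10) − (-0.20)(0.85) = 0.1900
  C_32 = −[(0.75)(-0.10) − (-0.20)(-0.10)] = 0.0950
  C_33 = (0.75)(0.85) − (-0.20)(-0.10) = 0.6175
det(I−A) = Σ_j (I−A)_1j·C_1j = (0.75)(0.6450) + (-0.20)(0.1250) + (-0.20)(0.4175) = 0.37525
adj(I−A) = Cᵀ =
  [ 0.6450   0.2300   0.1900]
  [ 0.1250   0.5100   0.0950]
  [ 0.4175   0.3525   0.6175]
(I − A)⁻¹ = adj(I−A) / det(I−A) ≈
  [   1.7189     0.6129     0.5063]
  [   0.3331     1.3591     0.2532]
  [   1.1126     0.9394     1.6456]
x = (I − A)⁻¹ d = adj(I−A)·d / det(I−A), with det(I−A) = 0.37525:
  x_1 = (0.6450·560 + 0.2300·110 + 0.1900·540) / 0.37525 = 489.10 / 0.37525 ≈ 1303.40
  x_2 = (0.1250·560 + 0.5100·110 + 0.0950·540) / 0.37525 = 177.40 / 0.37525 ≈ 472.75
  x_3 = (0.4175·560 + 0.3525·110 + 0.6175·540) / 0.37525 = 606.025 / 0.37525 ≈ 1614.99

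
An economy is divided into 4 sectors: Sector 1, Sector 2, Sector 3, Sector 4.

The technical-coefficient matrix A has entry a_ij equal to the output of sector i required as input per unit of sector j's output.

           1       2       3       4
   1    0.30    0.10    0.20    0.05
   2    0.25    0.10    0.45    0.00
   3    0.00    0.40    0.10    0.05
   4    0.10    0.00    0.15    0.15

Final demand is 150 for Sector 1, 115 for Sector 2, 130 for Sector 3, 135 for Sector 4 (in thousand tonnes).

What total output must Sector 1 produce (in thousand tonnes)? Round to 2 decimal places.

I − A =
  [   0.70    -0.10    -0.20    -0.05]
  [  -0.25     0.90    -0.45     0.00]
  [   0.00    -0.40     0.90    -0.05]
  [  -0.10     0.00    -0.15     0.85]
Compute the cofactors C_ij = (−1)^(i+j)·(3×3 minor ij) of I−A; the adjugate is their transpose:
adj(I−A) = Cᵀ =
  [ 0.528750   0.146750   0.198000   0.042750]
  [ 0.191625   0.524750   0.309875   0.029500]
  [ 0.089500   0.236500   0.509750   0.035250]
  [ 0.078000   0.059000   0.113250   0.398500]
det(I−A) = Σ_j (I−A)_1j·C_1j = (0.70)(0.528750) + (-0.10)(0.191625) + (-0.20)(0.089500) + (-0.05)(0.078000) = 0.3291625
(I − A)⁻¹ = adj(I−A) / det(I−A) ≈
  [   1.6063     0.4458     0.6015     0.1299]
  [   0.5822     1.5942     0.9414     0.0896]
  [   0.2719     0.7185     1.5486     0.1071]
  [   0.2370     0.1792     0.3441     1.2106]
x = (I − A)⁻¹ d = adj(I−A)·d / det(I−A), with det(I−A) = 0.3291625:
  x_1 = (0.528750·150 + 0.146750·115 + 0.198000·130 + 0.042750·135) / 0.3291625 = 127.70 / 0.3291625 ≈ 387.95
  x_2 = (0.191625·150 + 0.524750·115 + 0.309875·130 + 0.029500·135) / 0.3291625 = 133.35625 / 0.3291625 ≈ 405.14
  x_3 = (0.089500·150 + 0.236500·115 + 0.509750·130 + 0.035250·135) / 0.3291625 = 111.64875 / 0.3291625 ≈ 339.19
  x_4 = (0.078000·150 + 0.059000·115 + 0.113250·130 + 0.398500·135) / 0.3291625 = 87.005 / 0.3291625 ≈ 264.32

x_1 = 387.95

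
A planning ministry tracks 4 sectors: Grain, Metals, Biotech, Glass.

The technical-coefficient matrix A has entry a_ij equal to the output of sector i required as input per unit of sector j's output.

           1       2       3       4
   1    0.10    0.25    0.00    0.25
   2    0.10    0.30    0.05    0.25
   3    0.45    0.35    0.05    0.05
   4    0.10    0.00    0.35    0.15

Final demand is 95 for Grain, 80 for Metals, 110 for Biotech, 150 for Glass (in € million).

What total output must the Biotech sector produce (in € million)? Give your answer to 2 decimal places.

I − A =
  [   0.90    -0.25     0.00    -0.25]
  [  -0.10     0.70    -0.05    -0.25]
  [  -0.45    -0.35     0.95    -0.05]
  [  -0.10     0.00    -0.35     0.85]
Compute the cofactors C_ij = (−1)^(i+j)·(3×3 minor ij) of I−A; the adjugate is their transpose:
adj(I−A) = Cᵀ =
  [ 0.507500   0.228125   0.093750   0.221875]
  [ 0.161500   0.647875   0.124500   0.245375]
  [ 0.309750   0.355875   0.490500   0.224625]
  [ 0.187250   0.173375   0.213000   0.553375]
det(I−A) = Σ_j (I−A)_1j·C_1j = (0.90)(0.507500) + (-0.25)(0.161500) + (0.00)(0.309750) + (-0.25)(0.187250) = 0.3695625
(I − A)⁻¹ = adj(I−A) / det(I−A) ≈
  [   1.3732     0.6173     0.2537     0.6004]
  [   0.4370     1.7531     0.3369     0.6640]
  [   0.8382     0.9630     1.3272     0.6078]
  [   0.5067     0.4691     0.5764     1.4974]
x = (I − A)⁻¹ d = adj(I−A)·d / det(I−A), with det(I−A) = 0.3695625:
  x_1 = (0.507500·95 + 0.228125·80 + 0.093750·110 + 0.221875·150) / 0.3695625 = 110.05625 / 0.3695625 ≈ 297.80
  x_2 = (0.161500·95 + 0.647875·80 + 0.124500·110 + 0.245375·150) / 0.3695625 = 117.67375 / 0.3695625 ≈ 318.41
  x_3 = (0.309750·95 + 0.355875·80 + 0.490500·110 + 0.224625·150) / 0.3695625 = 145.545 / 0.3695625 ≈ 393.83
  x_4 = (0.187250·95 + 0.173375·80 + 0.213000·110 + 0.553375·150) / 0.3695625 = 138.095 / 0.3695625 ≈ 373.67

x_3 = 393.83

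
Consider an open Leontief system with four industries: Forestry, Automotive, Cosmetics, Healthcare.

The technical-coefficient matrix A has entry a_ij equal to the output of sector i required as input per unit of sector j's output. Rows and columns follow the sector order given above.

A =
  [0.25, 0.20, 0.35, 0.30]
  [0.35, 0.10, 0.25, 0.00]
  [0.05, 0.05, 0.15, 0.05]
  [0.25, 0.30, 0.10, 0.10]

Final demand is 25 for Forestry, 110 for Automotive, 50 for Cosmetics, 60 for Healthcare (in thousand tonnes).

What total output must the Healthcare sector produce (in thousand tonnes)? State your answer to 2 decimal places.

x_4 = 222.73

I − A =
  [   0.75    -0.20    -0.35    -0.30]
  [  -0.35     0.90    -0.25     0.00]
  [  -0.05    -0.05     0.85    -0.05]
  [  -0.25    -0.30    -0.10     0.90]
Compute the cofactors C_ij = (−1)^(i+j)·(3×3 minor ij) of I−A; the adjugate is their transpose:
adj(I−A) = Cᵀ =
  [ 0.669000   0.251000   0.378000   0.244000]
  [ 0.280375   0.484625   0.270750   0.108500]
  [ 0.072750   0.057250   0.445500   0.049000]
  [ 0.287375   0.237625   0.244750   0.480500]
det(I−A) = Σ_j (I−A)_1j·C_1j = (0.75)(0.669000) + (-0.20)(0.280375) + (-0.35)(0.072750) + (-0.30)(0.287375) = 0.3340
(I − A)⁻¹ = adj(I−A) / det(I−A) ≈
  [   2.0030     0.7515     1.1317     0.7305]
  [   0.8394     1.4510     0.8106     0.3249]
  [   0.2178     0.1714     1.3338     0.1467]
  [   0.8604     0.7115     0.7328     1.4386]
x = (I − A)⁻¹ d = adj(I−A)·d / det(I−A), with det(I−A) = 0.3340:
  x_1 = (0.669000·25 + 0.251000·110 + 0.378000·50 + 0.244000·60) / 0.3340 = 77.875 / 0.3340 ≈ 233.16
  x_2 = (0.280375·25 + 0.484625·110 + 0.270750·50 + 0.108500·60) / 0.3340 = 80.365625 / 0.3340 ≈ 240.62
  x_3 = (0.072750·25 + 0.057250·110 + 0.445500·50 + 0.049000·60) / 0.3340 = 33.33125 / 0.3340 ≈ 99.79
  x_4 = (0.287375·25 + 0.237625·110 + 0.244750·50 + 0.480500·60) / 0.3340 = 74.390625 / 0.3340 ≈ 222.73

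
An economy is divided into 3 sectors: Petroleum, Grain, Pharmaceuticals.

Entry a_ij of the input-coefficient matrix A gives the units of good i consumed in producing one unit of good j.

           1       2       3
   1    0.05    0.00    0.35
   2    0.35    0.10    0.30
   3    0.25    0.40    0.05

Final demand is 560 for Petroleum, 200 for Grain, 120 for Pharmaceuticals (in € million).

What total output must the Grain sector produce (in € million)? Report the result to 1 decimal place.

I − A =
  [   0.95     0.00    -0.35]
  [  -0.35     0.90    -0.30]
  [  -0.25    -0.40     0.95]
Cofactors of I−A, C_ij = (−1)^(i+j)·(minor ij) (rows/columns in the sector order above):
  C_11 = (0.90)(0.95) − (-0.30)(-0.40) = 0.7350
  C_12 = −[(-0.35)(0.95) − (-0.30)(-0.25)] = 0.4075
  C_13 = (-0.35)(-0.40) − (0.90)(-0.25) = 0.3650
  C_21 = −[(0.00)(0.95) − (-0.35)(-0.40)] = 0.1400
  C_22 = (0.95)(0.95) − (-0.35)(-0.25) = 0.8150
  C_23 = −[(0.95)(-0.40) − (0.00)(-0.25)] = 0.3800
  C_31 = (0.00)(-0.30) − (-0.35)(0.90) = 0.3150
  C_32 = −[(0.95)(-0.30) − (-0.35)(-0.35)] = 0.4075
  C_33 = (0.95)(0.90) − (0.00)(-0.35) = 0.8550
det(I−A) = Σ_j (I−A)_1j·C_1j = (0.95)(0.7350) + (0.00)(0.4075) + (-0.35)(0.3650) = 0.5705
adj(I−A) = Cᵀ =
  [ 0.7350   0.1400   0.3150]
  [ 0.4075   0.8150   0.4075]
  [ 0.3650   0.3800   0.8550]
(I − A)⁻¹ = adj(I−A) / det(I−A) ≈
  [   1.2883     0.2454     0.5521]
  [   0.7143     1.4286     0.7143]
  [   0.6398     0.6661     1.4987]
x = (I − A)⁻¹ d = adj(I−A)·d / det(I−A), with det(I−A) = 0.5705:
  x_1 = (0.7350·560 + 0.1400·200 + 0.3150·120) / 0.5705 = 477.40 / 0.5705 ≈ 836.8
  x_2 = (0.4075·560 + 0.8150·200 + 0.4075·120) / 0.5705 = 440.10 / 0.5705 ≈ 771.4
  x_3 = (0.3650·560 + 0.3800·200 + 0.8550·120) / 0.5705 = 383.00 / 0.5705 ≈ 671.3

x_2 = 771.4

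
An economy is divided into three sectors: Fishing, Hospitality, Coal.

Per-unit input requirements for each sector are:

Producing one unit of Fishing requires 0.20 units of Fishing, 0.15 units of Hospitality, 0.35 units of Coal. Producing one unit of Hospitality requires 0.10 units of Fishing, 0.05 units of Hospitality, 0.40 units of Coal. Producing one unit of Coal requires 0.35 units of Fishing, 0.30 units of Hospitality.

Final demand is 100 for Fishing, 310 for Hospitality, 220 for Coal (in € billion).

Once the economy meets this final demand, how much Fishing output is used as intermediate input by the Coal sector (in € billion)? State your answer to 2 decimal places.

I − A =
  [   0.80    -0.10    -0.35]
  [  -0.15     0.95    -0.30]
  [  -0.35    -0.40     1.00]
Cofactors of I−A, C_ij = (−1)^(i+j)·(minor ij) (rows/columns in the sector order above):
  C_11 = (0.95)(1.00) − (-0.30)(-0.40) = 0.8300
  C_12 = −[(-0.15)(1.00) − (-0.30)(-0.35)] = 0.2550
  C_13 = (-0.15)(-0.40) − (0.95)(-0.35) = 0.3925
  C_21 = −[(-0.10)(1.00) − (-0.35)(-0.40)] = 0.2400
  C_22 = (0.80)(1.00) − (-0.35)(-0.35) = 0.6775
  C_23 = −[(0.80)(-0.40) − (-0.10)(-0.35)] = 0.3550
  C_31 = (-0.10)(-0.30) − (-0.35)(0.95) = 0.3625
  C_32 = −[(0.80)(-0.30) − (-0.35)(-0.15)] = 0.2925
  C_33 = (0.80)(0.95) − (-0.10)(-0.15) = 0.7450
det(I−A) = Σ_j (I−A)_1j·C_1j = (0.80)(0.8300) + (-0.10)(0.2550) + (-0.35)(0.3925) = 0.501125
adj(I−A) = Cᵀ =
  [ 0.8300   0.2400   0.3625]
  [ 0.2550   0.6775   0.2925]
  [ 0.3925   0.3550   0.7450]
(I − A)⁻¹ = adj(I−A) / det(I−A) ≈
  [   1.6563     0.4789     0.7234]
  [   0.5089     1.3520     0.5837]
  [   0.7832     0.7084     1.4867]
First solve x = (I − A)⁻¹ d = adj(I−A)·d / det(I−A); in particular x_3 = (0.3925·100 + 0.3550·310 + 0.7450·220) / 0.501125 = 313.20 / 0.501125 ≈ 624.9938.
Intermediate flow from 1 to 3: z_13 = a_13 · x_3 = 0.35 × 313.20 / 0.501125 = 109.62 / 0.501125 ≈ 218.75.

z_13 = 218.75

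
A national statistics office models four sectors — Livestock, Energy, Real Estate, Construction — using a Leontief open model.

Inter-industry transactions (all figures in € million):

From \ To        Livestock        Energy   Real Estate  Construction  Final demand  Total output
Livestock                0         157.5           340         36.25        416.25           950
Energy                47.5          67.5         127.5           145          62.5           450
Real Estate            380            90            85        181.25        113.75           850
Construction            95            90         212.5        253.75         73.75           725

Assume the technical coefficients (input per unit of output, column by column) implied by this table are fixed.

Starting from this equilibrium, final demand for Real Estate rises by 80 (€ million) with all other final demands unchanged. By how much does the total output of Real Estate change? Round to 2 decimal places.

Technical coefficients a_ij = z_ij / X_j:
  a_11 = 0/950 = 0.00, a_21 = 47.5/950 = 0.05, a_31 = 380/950 = 0.40, a_41 = 95/950 = 0.10
  a_12 = 157.5/450 = 0.35, a_22 = 67.5/450 = 0.15, a_32 = 90/450 = 0.20, a_42 = 90/450 = 0.20
  a_13 = 340/850 = 0.40, a_23 = 127.5/850 = 0.15, a_33 = 85/850 = 0.10, a_43 = 212.5/850 = 0.25
  a_14 = 36.25/725 = 0.05, a_24 = 145/725 = 0.20, a_34 = 181.25/725 = 0.25, a_44 = 253.75/725 = 0.35
I − A =
  [   1.00    -0.35    -0.40    -0.05]
  [  -0.05     0.85    -0.15    -0.20]
  [  -0.40    -0.20     0.90    -0.25]
  [  -0.10    -0.20    -0.25     0.65]
Compute the cofactors C_ij = (−1)^(i+j)·(3×3 minor ij) of I−A; the adjugate is their transpose:
adj(I−A) = Cᵀ =
  [ 0.371125   0.266375   0.268750   0.213875]
  [ 0.106875   0.399000   0.168375   0.195750]
  [ 0.239250   0.282750   0.489375   0.293625]
  [ 0.182000   0.272500   0.281375   0.558250]
det(I−A) = Σ_j (I−A)_1j·C_1j = (1.00)(0.371125) + (-0.35)(0.106875) + (-0.40)(0.239250) + (-0.05)(0.182000) = 0.22891875
(I − A)⁻¹ = adj(I−A) / det(I−A) ≈
  [   1.6212     1.1636     1.1740     0.9343]
  [   0.4669     1.7430     0.7355     0.8551]
  [   1.0451     1.2352     2.1378     1.2827]
  [   0.7950     1.1904     1.2291     2.4386]
Δx = (I − A)⁻¹ Δd with Δd having +80 in the Real Estate component and 0 elsewhere.
So Δx_3 = L_33 · (+80), where L_33 = adj(I−A)_33 / det(I−A) = 0.489375 / 0.22891875.
Δx_3 = 0.489375 × (+80) / 0.22891875 = 39.15 / 0.22891875 ≈ 171.02.

Δx_3 = 171.02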